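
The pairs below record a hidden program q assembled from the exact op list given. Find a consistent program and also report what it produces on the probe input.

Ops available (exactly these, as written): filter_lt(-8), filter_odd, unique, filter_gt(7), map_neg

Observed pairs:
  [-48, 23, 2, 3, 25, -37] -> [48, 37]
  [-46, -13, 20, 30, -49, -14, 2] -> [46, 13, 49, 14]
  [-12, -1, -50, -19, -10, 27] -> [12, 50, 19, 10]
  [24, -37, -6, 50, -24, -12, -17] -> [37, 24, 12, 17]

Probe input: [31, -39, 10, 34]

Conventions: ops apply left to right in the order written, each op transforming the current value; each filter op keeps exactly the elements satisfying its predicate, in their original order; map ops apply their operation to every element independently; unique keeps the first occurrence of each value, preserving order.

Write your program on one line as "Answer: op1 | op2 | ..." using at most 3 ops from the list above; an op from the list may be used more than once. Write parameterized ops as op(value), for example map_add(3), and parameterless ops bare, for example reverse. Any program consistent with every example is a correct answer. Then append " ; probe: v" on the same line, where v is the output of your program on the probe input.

filter_lt(-8) | map_neg ; probe: [39]

Check, running the answer program on each example:
  [-48, 23, 2, 3, 25, -37] -> [-48, -37] -> [48, 37]
  [-46, -13, 20, 30, -49, -14, 2] -> [-46, -13, -49, -14] -> [46, 13, 49, 14]
  [-12, -1, -50, -19, -10, 27] -> [-12, -50, -19, -10] -> [12, 50, 19, 10]
  [24, -37, -6, 50, -24, -12, -17] -> [-37, -24, -12, -17] -> [37, 24, 12, 17]
  probe: [31, -39, 10, 34] -> [-39] -> [39]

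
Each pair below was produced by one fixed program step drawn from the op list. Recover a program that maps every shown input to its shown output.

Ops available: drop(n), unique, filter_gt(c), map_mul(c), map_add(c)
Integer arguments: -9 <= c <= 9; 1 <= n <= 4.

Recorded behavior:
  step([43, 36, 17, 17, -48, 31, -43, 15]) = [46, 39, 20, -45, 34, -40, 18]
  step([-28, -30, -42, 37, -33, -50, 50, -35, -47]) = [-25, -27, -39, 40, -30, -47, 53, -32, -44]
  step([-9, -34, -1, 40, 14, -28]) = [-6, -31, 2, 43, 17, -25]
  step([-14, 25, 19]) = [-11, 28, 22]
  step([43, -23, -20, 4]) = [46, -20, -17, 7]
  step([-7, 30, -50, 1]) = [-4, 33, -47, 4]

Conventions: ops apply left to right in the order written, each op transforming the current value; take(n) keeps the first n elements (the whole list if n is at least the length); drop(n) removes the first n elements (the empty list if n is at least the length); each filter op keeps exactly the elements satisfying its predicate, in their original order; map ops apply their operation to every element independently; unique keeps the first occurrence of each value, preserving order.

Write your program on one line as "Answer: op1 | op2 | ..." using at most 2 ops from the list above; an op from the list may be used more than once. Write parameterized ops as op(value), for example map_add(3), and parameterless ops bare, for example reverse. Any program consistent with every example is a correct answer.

unique | map_add(3)

Check, running the answer program on each example:
  [43, 36, 17, 17, -48, 31, -43, 15] -> [43, 36, 17, -48, 31, -43, 15] -> [46, 39, 20, -45, 34, -40, 18]
  [-28, -30, -42, 37, -33, -50, 50, -35, -47] -> [-28, -30, -42, 37, -33, -50, 50, -35, -47] -> [-25, -27, -39, 40, -30, -47, 53, -32, -44]
  [-9, -34, -1, 40, 14, -28] -> [-9, -34, -1, 40, 14, -28] -> [-6, -31, 2, 43, 17, -25]
  [-14, 25, 19] -> [-14, 25, 19] -> [-11, 28, 22]
  [43, -23, -20, 4] -> [43, -23, -20, 4] -> [46, -20, -17, 7]
  [-7, 30, -50, 1] -> [-7, 30, -50, 1] -> [-4, 33, -47, 4]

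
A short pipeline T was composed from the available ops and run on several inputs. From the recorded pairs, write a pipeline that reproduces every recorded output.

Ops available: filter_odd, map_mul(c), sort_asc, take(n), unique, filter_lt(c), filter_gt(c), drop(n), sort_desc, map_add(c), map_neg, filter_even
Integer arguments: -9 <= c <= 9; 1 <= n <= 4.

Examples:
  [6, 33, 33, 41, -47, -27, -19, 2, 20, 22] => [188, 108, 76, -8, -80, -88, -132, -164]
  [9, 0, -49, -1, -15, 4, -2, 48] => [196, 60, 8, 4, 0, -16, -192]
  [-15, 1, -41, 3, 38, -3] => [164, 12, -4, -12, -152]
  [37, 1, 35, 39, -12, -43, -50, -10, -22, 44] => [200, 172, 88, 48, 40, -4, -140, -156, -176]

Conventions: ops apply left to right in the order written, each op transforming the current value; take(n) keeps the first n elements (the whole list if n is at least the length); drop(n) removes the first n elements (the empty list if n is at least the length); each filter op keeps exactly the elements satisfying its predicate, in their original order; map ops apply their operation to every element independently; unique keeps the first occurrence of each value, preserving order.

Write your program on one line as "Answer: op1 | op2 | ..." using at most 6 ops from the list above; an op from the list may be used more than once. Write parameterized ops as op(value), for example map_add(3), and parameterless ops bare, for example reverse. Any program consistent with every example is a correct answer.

map_mul(-1) | unique | drop(1) | map_mul(4) | sort_desc

Check, running the answer program on each example:
  [6, 33, 33, 41, -47, -27, -19, 2, 20, 22] -> [-6, -33, -33, -41, 47, 27, 19, -2, -20, -22] -> [-6, -33, -41, 47, 27, 19, -2, -20, -22] -> [-33, -41, 47, 27, 19, -2, -20, -22] -> [-132, -164, 188, 108, 76, -8, -80, -88] -> [188, 108, 76, -8, -80, -88, -132, -164]
  [9, 0, -49, -1, -15, 4, -2, 48] -> [-9, 0, 49, 1, 15, -4, 2, -48] -> [-9, 0, 49, 1, 15, -4, 2, -48] -> [0, 49, 1, 15, -4, 2, -48] -> [0, 196, 4, 60, -16, 8, -192] -> [196, 60, 8, 4, 0, -16, -192]
  [-15, 1, -41, 3, 38, -3] -> [15, -1, 41, -3, -38, 3] -> [15, -1, 41, -3, -38, 3] -> [-1, 41, -3, -38, 3] -> [-4, 164, -12, -152, 12] -> [164, 12, -4, -12, -152]
  [37, 1, 35, 39, -12, -43, -50, -10, -22, 44] -> [-37, -1, -35, -39, 12, 43, 50, 10, 22, -44] -> [-37, -1, -35, -39, 12, 43, 50, 10, 22, -44] -> [-1, -35, -39, 12, 43, 50, 10, 22, -44] -> [-4, -140, -156, 48, 172, 200, 40, 88, -176] -> [200, 172, 88, 48, 40, -4, -140, -156, -176]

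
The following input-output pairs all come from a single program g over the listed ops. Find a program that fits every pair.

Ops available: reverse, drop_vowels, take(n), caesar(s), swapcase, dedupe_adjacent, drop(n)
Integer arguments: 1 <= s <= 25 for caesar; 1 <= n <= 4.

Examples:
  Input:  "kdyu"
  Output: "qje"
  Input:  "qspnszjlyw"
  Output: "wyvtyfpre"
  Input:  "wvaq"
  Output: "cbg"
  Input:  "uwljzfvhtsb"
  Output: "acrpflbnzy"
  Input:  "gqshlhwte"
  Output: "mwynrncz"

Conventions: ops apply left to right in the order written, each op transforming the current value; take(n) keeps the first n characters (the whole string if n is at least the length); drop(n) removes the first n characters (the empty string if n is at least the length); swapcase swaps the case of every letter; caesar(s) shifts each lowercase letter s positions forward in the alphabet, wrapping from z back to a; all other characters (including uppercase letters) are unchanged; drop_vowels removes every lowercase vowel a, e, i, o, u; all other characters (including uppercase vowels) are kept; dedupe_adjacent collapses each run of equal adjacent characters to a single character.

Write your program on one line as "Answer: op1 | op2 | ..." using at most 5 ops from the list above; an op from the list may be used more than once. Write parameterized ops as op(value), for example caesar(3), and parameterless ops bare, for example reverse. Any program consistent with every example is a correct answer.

reverse | caesar(6) | drop(1) | reverse

Check, running the answer program on each example:
  "kdyu" -> "uydk" -> "aejq" -> "ejq" -> "qje"
  "qspnszjlyw" -> "wyljzsnpsq" -> "cerpfytvyw" -> "erpfytvyw" -> "wyvtyfpre"
  "wvaq" -> "qavw" -> "wgbc" -> "gbc" -> "cbg"
  "uwljzfvhtsb" -> "bsthvfzjlwu" -> "hyznblfprca" -> "yznblfprca" -> "acrpflbnzy"
  "gqshlhwte" -> "etwhlhsqg" -> "kzcnrnywm" -> "zcnrnywm" -> "mwynrncz"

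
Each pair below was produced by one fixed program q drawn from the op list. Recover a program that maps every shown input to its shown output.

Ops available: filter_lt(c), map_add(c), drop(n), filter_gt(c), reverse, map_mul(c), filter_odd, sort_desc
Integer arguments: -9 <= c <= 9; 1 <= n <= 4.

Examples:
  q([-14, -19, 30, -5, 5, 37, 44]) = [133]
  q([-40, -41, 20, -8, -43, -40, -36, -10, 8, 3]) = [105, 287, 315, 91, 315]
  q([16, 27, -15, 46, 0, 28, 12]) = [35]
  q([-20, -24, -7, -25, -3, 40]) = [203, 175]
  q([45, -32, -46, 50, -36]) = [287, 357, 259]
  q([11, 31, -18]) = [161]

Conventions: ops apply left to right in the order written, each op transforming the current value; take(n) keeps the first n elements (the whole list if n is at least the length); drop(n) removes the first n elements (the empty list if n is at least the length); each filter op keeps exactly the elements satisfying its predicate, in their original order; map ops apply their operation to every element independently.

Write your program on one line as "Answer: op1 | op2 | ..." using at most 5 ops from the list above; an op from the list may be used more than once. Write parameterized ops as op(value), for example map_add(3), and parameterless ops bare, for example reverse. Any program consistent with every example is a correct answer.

map_add(-5) | filter_odd | reverse | map_mul(-7) | filter_gt(-6)

Check, running the answer program on each example:
  [-14, -19, 30, -5, 5, 37, 44] -> [-19, -24, 25, -10, 0, 32, 39] -> [-19, 25, 39] -> [39, 25, -19] -> [-273, -175, 133] -> [133]
  [-40, -41, 20, -8, -43, -40, -36, -10, 8, 3] -> [-45, -46, 15, -13, -48, -45, -41, -15, 3, -2] -> [-45, 15, -13, -45, -41, -15, 3] -> [3, -15, -41, -45, -13, 15, -45] -> [-21, 105, 287, 315, 91, -105, 315] -> [105, 287, 315, 91, 315]
  [16, 27, -15, 46, 0, 28, 12] -> [11, 22, -20, 41, -5, 23, 7] -> [11, 41, -5, 23, 7] -> [7, 23, -5, 41, 11] -> [-49, -161, 35, -287, -77] -> [35]
  [-20, -24, -7, -25, -3, 40] -> [-25, -29, -12, -30, -8, 35] -> [-25, -29, 35] -> [35, -29, -25] -> [-245, 203, 175] -> [203, 175]
  [45, -32, -46, 50, -36] -> [40, -37, -51, 45, -41] -> [-37, -51, 45, -41] -> [-41, 45, -51, -37] -> [287, -315, 357, 259] -> [287, 357, 259]
  [11, 31, -18] -> [6, 26, -23] -> [-23] -> [-23] -> [161] -> [161]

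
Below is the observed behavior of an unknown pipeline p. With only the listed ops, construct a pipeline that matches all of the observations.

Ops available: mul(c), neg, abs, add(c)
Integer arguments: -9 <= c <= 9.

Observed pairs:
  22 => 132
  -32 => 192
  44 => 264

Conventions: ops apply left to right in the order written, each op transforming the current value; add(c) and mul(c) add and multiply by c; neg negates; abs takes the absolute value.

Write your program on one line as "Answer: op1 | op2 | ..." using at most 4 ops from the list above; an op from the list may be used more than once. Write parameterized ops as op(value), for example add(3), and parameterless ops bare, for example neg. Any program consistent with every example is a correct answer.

abs | neg | mul(6) | abs

Check, running the answer program on each example:
  22 -> 22 -> -22 -> -132 -> 132
  -32 -> 32 -> -32 -> -192 -> 192
  44 -> 44 -> -44 -> -264 -> 264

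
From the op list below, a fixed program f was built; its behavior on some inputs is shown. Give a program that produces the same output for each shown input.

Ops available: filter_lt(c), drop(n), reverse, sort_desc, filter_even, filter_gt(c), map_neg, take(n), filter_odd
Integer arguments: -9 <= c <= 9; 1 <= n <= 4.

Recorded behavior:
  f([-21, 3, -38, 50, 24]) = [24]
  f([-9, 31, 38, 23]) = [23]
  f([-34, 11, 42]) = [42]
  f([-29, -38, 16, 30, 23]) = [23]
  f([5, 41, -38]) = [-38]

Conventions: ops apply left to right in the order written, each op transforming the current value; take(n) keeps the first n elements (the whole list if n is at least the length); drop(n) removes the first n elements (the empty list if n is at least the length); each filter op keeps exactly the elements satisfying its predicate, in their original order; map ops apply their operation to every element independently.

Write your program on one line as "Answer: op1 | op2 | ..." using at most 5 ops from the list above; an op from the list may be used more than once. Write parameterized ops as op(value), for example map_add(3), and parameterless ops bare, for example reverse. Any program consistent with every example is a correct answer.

map_neg | reverse | take(1) | map_neg

Check, running the answer program on each example:
  [-21, 3, -38, 50, 24] -> [21, -3, 38, -50, -24] -> [-24, -50, 38, -3, 21] -> [-24] -> [24]
  [-9, 31, 38, 23] -> [9, -31, -38, -23] -> [-23, -38, -31, 9] -> [-23] -> [23]
  [-34, 11, 42] -> [34, -11, -42] -> [-42, -11, 34] -> [-42] -> [42]
  [-29, -38, 16, 30, 23] -> [29, 38, -16, -30, -23] -> [-23, -30, -16, 38, 29] -> [-23] -> [23]
  [5, 41, -38] -> [-5, -41, 38] -> [38, -41, -5] -> [38] -> [-38]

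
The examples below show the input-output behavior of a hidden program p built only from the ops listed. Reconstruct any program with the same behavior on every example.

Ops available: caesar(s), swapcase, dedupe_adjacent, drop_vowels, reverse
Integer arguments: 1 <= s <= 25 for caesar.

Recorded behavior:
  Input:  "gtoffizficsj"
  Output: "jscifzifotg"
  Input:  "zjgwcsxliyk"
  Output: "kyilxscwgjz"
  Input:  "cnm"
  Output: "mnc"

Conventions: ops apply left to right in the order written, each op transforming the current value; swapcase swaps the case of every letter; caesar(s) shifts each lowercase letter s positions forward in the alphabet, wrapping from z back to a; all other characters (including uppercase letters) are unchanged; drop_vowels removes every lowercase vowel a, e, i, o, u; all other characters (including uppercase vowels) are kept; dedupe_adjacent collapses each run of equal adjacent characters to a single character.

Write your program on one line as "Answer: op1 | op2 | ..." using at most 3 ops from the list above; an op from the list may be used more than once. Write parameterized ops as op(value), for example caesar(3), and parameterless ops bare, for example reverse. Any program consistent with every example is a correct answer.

dedupe_adjacent | reverse

Check, running the answer program on each example:
  "gtoffizficsj" -> "gtofizficsj" -> "jscifzifotg"
  "zjgwcsxliyk" -> "zjgwcsxliyk" -> "kyilxscwgjz"
  "cnm" -> "cnm" -> "mnc"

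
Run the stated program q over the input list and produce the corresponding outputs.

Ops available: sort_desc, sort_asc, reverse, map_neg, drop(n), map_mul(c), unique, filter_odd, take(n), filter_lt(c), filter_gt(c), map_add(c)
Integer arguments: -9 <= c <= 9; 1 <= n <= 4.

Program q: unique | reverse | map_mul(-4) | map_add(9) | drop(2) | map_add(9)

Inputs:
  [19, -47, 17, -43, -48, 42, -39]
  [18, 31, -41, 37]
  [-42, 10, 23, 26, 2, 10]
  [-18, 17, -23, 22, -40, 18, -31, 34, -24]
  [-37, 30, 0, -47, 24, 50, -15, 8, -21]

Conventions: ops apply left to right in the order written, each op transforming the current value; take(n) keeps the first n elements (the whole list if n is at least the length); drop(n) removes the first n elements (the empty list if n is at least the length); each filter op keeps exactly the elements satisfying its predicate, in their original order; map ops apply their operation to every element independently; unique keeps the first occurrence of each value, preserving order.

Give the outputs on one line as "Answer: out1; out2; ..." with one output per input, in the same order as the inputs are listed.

[210, 190, -50, 206, -58]; [-106, -54]; [-74, -22, 186]; [142, -54, 178, -70, 110, -50, 90]; [78, -182, -78, 206, 18, -102, 166]

Execution, op by op:
  [19, -47, 17, -43, -48, 42, -39] -> [19, -47, 17, -43, -48, 42, -39] -> [-39, 42, -48, -43, 17, -47, 19] -> [156, -168, 192, 172, -68, 188, -76] -> [165, -159, 201, 181, -59, 197, -67] -> [201, 181, -59, 197, -67] -> [210, 190, -50, 206, -58]
  [18, 31, -41, 37] -> [18, 31, -41, 37] -> [37, -41, 31, 18] -> [-148, 164, -124, -72] -> [-139, 173, -115, -63] -> [-115, -63] -> [-106, -54]
  [-42, 10, 23, 26, 2, 10] -> [-42, 10, 23, 26, 2] -> [2, 26, 23, 10, -42] -> [-8, -104, -92, -40, 168] -> [1, -95, -83, -31, 177] -> [-83, -31, 177] -> [-74, -22, 186]
  [-18, 17, -23, 22, -40, 18, -31, 34, -24] -> [-18, 17, -23, 22, -40, 18, -31, 34, -24] -> [-24, 34, -31, 18, -40, 22, -23, 17, -18] -> [96, -136, 124, -72, 160, -88, 92, -68, 72] -> [105, -127, 133, -63, 169, -79, 101, -59, 81] -> [133, -63, 169, -79, 101, -59, 81] -> [142, -54, 178, -70, 110, -50, 90]
  [-37, 30, 0, -47, 24, 50, -15, 8, -21] -> [-37, 30, 0, -47, 24, 50, -15, 8, -21] -> [-21, 8, -15, 50, 24, -47, 0, 30, -37] -> [84, -32, 60, -200, -96, 188, 0, -120, 148] -> [93, -23, 69, -191, -87, 197, 9, -111, 157] -> [69, -191, -87, 197, 9, -111, 157] -> [78, -182, -78, 206, 18, -102, 166]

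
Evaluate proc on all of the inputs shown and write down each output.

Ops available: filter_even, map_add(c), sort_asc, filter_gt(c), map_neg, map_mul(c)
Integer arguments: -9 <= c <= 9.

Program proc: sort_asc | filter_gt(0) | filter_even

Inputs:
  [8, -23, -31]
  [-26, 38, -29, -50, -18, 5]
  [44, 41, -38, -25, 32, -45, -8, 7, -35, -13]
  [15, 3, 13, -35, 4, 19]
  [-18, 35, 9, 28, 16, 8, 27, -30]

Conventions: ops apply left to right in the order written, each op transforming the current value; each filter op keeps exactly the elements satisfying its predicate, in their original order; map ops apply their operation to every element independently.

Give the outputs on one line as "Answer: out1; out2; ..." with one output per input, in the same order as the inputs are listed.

[8]; [38]; [32, 44]; [4]; [8, 16, 28]

Execution, op by op:
  [8, -23, -31] -> [-31, -23, 8] -> [8] -> [8]
  [-26, 38, -29, -50, -18, 5] -> [-50, -29, -26, -18, 5, 38] -> [5, 38] -> [38]
  [44, 41, -38, -25, 32, -45, -8, 7, -35, -13] -> [-45, -38, -35, -25, -13, -8, 7, 32, 41, 44] -> [7, 32, 41, 44] -> [32, 44]
  [15, 3, 13, -35, 4, 19] -> [-35, 3, 4, 13, 15, 19] -> [3, 4, 13, 15, 19] -> [4]
  [-18, 35, 9, 28, 16, 8, 27, -30] -> [-30, -18, 8, 9, 16, 27, 28, 35] -> [8, 9, 16, 27, 28, 35] -> [8, 16, 28]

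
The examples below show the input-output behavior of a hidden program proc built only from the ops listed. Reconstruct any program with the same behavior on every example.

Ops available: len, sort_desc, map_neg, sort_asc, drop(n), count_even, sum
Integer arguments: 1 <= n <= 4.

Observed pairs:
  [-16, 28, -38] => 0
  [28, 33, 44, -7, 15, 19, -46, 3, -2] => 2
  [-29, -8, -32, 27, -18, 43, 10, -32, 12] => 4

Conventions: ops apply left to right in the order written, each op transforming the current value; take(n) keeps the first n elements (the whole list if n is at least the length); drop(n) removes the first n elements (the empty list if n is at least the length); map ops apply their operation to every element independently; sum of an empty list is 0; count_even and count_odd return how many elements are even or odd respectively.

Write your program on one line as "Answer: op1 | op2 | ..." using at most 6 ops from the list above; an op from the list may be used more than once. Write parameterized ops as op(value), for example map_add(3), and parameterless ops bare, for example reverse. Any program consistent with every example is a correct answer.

map_neg | drop(3) | sort_asc | drop(1) | count_even

Check, running the answer program on each example:
  [-16, 28, -38] -> [16, -28, 38] -> [] -> [] -> [] -> 0
  [28, 33, 44, -7, 15, 19, -46, 3, -2] -> [-28, -33, -44, 7, -15, -19, 46, -3, 2] -> [7, -15, -19, 46, -3, 2] -> [-19, -15, -3, 2, 7, 46] -> [-15, -3, 2, 7, 46] -> 2
  [-29, -8, -32, 27, -18, 43, 10, -32, 12] -> [29, 8, 32, -27, 18, -43, -10, 32, -12] -> [-27, 18, -43, -10, 32, -12] -> [-43, -27, -12, -10, 18, 32] -> [-27, -12, -10, 18, 32] -> 4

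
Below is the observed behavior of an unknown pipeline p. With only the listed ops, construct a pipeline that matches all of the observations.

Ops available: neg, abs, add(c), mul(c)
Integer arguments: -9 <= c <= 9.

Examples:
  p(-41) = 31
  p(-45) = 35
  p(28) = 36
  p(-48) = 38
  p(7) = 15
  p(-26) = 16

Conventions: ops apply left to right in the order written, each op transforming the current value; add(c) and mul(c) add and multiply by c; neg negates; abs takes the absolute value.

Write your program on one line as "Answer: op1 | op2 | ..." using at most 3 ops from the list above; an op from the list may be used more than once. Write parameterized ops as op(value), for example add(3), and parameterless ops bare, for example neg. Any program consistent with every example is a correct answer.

add(9) | abs | add(-1)

Check, running the answer program on each example:
  -41 -> -32 -> 32 -> 31
  -45 -> -36 -> 36 -> 35
  28 -> 37 -> 37 -> 36
  -48 -> -39 -> 39 -> 38
  7 -> 16 -> 16 -> 15
  -26 -> -17 -> 17 -> 16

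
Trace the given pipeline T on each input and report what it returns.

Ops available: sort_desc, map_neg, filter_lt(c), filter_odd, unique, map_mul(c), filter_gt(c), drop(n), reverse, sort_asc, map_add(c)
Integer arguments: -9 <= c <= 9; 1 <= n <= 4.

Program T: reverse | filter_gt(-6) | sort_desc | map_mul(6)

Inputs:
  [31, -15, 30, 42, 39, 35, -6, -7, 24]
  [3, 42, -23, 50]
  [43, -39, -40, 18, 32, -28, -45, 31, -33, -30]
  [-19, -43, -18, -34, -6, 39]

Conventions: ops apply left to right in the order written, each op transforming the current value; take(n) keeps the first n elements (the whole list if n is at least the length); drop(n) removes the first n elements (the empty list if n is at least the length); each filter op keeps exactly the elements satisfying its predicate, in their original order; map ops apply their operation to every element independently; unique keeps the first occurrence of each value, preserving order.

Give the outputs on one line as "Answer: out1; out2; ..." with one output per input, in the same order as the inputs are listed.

[252, 234, 210, 186, 180, 144]; [300, 252, 18]; [258, 192, 186, 108]; [234]

Execution, op by op:
  [31, -15, 30, 42, 39, 35, -6, -7, 24] -> [24, -7, -6, 35, 39, 42, 30, -15, 31] -> [24, 35, 39, 42, 30, 31] -> [42, 39, 35, 31, 30, 24] -> [252, 234, 210, 186, 180, 144]
  [3, 42, -23, 50] -> [50, -23, 42, 3] -> [50, 42, 3] -> [50, 42, 3] -> [300, 252, 18]
  [43, -39, -40, 18, 32, -28, -45, 31, -33, -30] -> [-30, -33, 31, -45, -28, 32, 18, -40, -39, 43] -> [31, 32, 18, 43] -> [43, 32, 31, 18] -> [258, 192, 186, 108]
  [-19, -43, -18, -34, -6, 39] -> [39, -6, -34, -18, -43, -19] -> [39] -> [39] -> [234]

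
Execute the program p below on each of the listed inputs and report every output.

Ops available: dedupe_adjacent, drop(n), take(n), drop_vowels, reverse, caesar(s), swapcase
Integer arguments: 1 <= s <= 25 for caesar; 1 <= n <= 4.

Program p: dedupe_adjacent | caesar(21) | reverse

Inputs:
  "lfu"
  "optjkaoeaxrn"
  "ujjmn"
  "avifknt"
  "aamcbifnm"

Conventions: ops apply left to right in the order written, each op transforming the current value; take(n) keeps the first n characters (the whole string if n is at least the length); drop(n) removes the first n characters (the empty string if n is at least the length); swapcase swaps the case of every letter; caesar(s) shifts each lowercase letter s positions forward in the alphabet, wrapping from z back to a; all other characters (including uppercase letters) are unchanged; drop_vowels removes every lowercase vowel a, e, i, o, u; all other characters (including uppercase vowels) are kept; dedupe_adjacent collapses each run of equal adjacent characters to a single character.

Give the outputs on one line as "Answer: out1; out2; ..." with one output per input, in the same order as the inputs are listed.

"pag"; "imsvzjvfeokj"; "ihep"; "oifadqv"; "hiadwxhv"

Execution, op by op:
  "lfu" -> "lfu" -> "gap" -> "pag"
  "optjkaoeaxrn" -> "optjkaoeaxrn" -> "jkoefvjzvsmi" -> "imsvzjvfeokj"
  "ujjmn" -> "ujmn" -> "pehi" -> "ihep"
  "avifknt" -> "avifknt" -> "vqdafio" -> "oifadqv"
  "aamcbifnm" -> "amcbifnm" -> "vhxwdaih" -> "hiadwxhv"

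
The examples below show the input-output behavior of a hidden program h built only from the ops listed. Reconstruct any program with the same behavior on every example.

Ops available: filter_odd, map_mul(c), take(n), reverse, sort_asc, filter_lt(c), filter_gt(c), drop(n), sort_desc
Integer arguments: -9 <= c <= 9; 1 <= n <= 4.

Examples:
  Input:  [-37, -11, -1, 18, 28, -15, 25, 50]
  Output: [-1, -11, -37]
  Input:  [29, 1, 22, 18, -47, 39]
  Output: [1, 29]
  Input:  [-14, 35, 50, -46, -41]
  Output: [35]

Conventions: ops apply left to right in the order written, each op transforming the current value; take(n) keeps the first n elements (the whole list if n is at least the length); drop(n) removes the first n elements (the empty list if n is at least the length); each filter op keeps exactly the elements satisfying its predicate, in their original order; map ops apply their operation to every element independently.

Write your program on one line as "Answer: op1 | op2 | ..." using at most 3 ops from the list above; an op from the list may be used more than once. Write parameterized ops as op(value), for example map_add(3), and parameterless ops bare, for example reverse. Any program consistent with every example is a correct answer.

take(4) | reverse | filter_odd

Check, running the answer program on each example:
  [-37, -11, -1, 18, 28, -15, 25, 50] -> [-37, -11, -1, 18] -> [18, -1, -11, -37] -> [-1, -11, -37]
  [29, 1, 22, 18, -47, 39] -> [29, 1, 22, 18] -> [18, 22, 1, 29] -> [1, 29]
  [-14, 35, 50, -46, -41] -> [-14, 35, 50, -46] -> [-46, 50, 35, -14] -> [35]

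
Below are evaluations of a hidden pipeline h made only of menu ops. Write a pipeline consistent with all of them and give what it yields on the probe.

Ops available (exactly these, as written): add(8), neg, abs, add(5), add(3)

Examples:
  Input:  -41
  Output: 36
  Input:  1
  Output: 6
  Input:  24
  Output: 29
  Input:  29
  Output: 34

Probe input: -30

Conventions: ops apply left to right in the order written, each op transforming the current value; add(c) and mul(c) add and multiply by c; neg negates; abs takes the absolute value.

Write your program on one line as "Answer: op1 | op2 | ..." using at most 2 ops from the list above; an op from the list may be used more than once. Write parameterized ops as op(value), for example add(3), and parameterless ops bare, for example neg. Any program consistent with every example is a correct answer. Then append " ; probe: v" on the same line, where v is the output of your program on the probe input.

add(5) | abs ; probe: 25

Check, running the answer program on each example:
  -41 -> -36 -> 36
  1 -> 6 -> 6
  24 -> 29 -> 29
  29 -> 34 -> 34
  probe: -30 -> -25 -> 25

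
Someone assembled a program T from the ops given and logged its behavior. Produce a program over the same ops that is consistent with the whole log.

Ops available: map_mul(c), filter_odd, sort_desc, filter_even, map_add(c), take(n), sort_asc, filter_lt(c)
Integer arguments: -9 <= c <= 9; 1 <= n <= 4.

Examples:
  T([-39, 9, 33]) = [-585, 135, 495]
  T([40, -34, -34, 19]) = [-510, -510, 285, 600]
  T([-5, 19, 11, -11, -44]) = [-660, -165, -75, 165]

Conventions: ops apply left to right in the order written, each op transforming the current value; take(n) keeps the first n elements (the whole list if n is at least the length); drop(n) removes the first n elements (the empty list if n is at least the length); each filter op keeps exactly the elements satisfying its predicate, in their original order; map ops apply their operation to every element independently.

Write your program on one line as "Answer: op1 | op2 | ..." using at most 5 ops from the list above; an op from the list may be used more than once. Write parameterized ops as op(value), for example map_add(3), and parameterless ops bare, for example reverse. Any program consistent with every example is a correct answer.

sort_asc | map_mul(5) | map_mul(-3) | map_mul(-1) | take(4)

Check, running the answer program on each example:
  [-39, 9, 33] -> [-39, 9, 33] -> [-195, 45, 165] -> [585, -135, -495] -> [-585, 135, 495] -> [-585, 135, 495]
  [40, -34, -34, 19] -> [-34, -34, 19, 40] -> [-170, -170, 95, 200] -> [510, 510, -285, -600] -> [-510, -510, 285, 600] -> [-510, -510, 285, 600]
  [-5, 19, 11, -11, -44] -> [-44, -11, -5, 11, 19] -> [-220, -55, -25, 55, 95] -> [660, 165, 75, -165, -285] -> [-660, -165, -75, 165, 285] -> [-660, -165, -75, 165]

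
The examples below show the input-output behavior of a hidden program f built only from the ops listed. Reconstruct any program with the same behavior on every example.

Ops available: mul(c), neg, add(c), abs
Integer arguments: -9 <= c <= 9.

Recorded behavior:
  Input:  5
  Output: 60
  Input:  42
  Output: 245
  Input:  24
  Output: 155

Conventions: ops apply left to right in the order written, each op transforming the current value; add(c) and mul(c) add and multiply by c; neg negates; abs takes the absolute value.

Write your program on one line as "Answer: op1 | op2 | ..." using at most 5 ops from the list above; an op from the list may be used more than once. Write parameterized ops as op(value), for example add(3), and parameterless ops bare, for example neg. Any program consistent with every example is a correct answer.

add(1) | add(6) | neg | mul(-5)

Check, running the answer program on each example:
  5 -> 6 -> 12 -> -12 -> 60
  42 -> 43 -> 49 -> -49 -> 245
  24 -> 25 -> 31 -> -31 -> 155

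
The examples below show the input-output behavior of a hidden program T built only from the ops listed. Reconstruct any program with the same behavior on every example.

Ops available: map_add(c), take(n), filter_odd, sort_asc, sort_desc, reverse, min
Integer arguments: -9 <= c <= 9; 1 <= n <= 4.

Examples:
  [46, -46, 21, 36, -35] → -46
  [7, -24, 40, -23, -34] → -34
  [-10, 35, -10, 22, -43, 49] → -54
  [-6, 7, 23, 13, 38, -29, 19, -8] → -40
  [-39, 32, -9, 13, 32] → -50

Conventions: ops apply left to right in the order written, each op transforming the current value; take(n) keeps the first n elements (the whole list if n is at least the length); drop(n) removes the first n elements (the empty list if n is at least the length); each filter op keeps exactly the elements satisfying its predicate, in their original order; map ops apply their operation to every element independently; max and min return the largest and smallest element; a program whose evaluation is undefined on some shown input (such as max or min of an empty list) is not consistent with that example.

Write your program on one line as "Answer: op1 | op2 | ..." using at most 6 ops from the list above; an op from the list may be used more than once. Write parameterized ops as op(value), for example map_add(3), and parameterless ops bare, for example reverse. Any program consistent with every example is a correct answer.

map_add(-8) | sort_asc | filter_odd | map_add(-3) | min

Check, running the answer program on each example:
  [46, -46, 21, 36, -35] -> [38, -54, 13, 28, -43] -> [-54, -43, 13, 28, 38] -> [-43, 13] -> [-46, 10] -> -46
  [7, -24, 40, -23, -34] -> [-1, -32, 32, -31, -42] -> [-42, -32, -31, -1, 32] -> [-31, -1] -> [-34, -4] -> -34
  [-10, 35, -10, 22, -43, 49] -> [-18, 27, -18, 14, -51, 41] -> [-51, -18, -18, 14, 27, 41] -> [-51, 27, 41] -> [-54, 24, 38] -> -54
  [-6, 7, 23, 13, 38, -29, 19, -8] -> [-14, -1, 15, 5, 30, -37, 11, -16] -> [-37, -16, -14, -1, 5, 11, 15, 30] -> [-37, -1, 5, 11, 15] -> [-40, -4, 2, 8, 12] -> -40
  [-39, 32, -9, 13, 32] -> [-47, 24, -17, 5, 24] -> [-47, -17, 5, 24, 24] -> [-47, -17, 5] -> [-50, -20, 2] -> -50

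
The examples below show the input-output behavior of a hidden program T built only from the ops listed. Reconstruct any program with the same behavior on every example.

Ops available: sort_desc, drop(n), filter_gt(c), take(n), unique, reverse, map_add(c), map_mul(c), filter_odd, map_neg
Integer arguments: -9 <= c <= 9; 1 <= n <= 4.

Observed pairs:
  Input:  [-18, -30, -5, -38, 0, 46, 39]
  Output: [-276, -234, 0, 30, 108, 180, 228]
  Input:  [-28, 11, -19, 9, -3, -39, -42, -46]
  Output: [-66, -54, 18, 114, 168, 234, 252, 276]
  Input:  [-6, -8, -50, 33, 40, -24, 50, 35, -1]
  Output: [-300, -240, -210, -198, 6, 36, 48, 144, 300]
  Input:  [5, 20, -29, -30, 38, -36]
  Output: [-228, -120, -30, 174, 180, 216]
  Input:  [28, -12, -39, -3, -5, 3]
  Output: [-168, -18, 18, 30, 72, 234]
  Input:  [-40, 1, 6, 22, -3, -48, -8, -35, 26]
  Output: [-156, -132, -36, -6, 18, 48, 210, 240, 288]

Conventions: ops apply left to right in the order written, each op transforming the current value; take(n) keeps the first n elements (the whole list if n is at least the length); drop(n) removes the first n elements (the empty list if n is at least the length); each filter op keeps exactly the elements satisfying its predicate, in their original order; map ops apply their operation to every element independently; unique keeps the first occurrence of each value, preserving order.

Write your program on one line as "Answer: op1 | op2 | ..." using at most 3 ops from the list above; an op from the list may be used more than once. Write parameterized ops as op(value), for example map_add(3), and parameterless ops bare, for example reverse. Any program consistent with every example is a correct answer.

sort_desc | map_mul(-6)

Check, running the answer program on each example:
  [-18, -30, -5, -38, 0, 46, 39] -> [46, 39, 0, -5, -18, -30, -38] -> [-276, -234, 0, 30, 108, 180, 228]
  [-28, 11, -19, 9, -3, -39, -42, -46] -> [11, 9, -3, -19, -28, -39, -42, -46] -> [-66, -54, 18, 114, 168, 234, 252, 276]
  [-6, -8, -50, 33, 40, -24, 50, 35, -1] -> [50, 40, 35, 33, -1, -6, -8, -24, -50] -> [-300, -240, -210, -198, 6, 36, 48, 144, 300]
  [5, 20, -29, -30, 38, -36] -> [38, 20, 5, -29, -30, -36] -> [-228, -120, -30, 174, 180, 216]
  [28, -12, -39, -3, -5, 3] -> [28, 3, -3, -5, -12, -39] -> [-168, -18, 18, 30, 72, 234]
  [-40, 1, 6, 22, -3, -48, -8, -35, 26] -> [26, 22, 6, 1, -3, -8, -35, -40, -48] -> [-156, -132, -36, -6, 18, 48, 210, 240, 288]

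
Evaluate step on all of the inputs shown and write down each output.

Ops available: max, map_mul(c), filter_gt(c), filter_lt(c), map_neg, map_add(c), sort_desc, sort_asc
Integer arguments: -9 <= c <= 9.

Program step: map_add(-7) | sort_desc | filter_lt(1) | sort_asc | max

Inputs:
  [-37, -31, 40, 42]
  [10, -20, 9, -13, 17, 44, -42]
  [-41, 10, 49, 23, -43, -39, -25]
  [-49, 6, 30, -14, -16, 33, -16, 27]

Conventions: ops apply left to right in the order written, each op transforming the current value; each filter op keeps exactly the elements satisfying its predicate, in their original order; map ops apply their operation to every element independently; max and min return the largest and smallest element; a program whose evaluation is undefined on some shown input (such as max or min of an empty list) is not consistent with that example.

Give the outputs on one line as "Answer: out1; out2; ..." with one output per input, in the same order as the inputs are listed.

-38; -20; -32; -1

Execution, op by op:
  [-37, -31, 40, 42] -> [-44, -38, 33, 35] -> [35, 33, -38, -44] -> [-38, -44] -> [-44, -38] -> -38
  [10, -20, 9, -13, 17, 44, -42] -> [3, -27, 2, -20, 10, 37, -49] -> [37, 10, 3, 2, -20, -27, -49] -> [-20, -27, -49] -> [-49, -27, -20] -> -20
  [-41, 10, 49, 23, -43, -39, -25] -> [-48, 3, 42, 16, -50, -46, -32] -> [42, 16, 3, -32, -46, -48, -50] -> [-32, -46, -48, -50] -> [-50, -48, -46, -32] -> -32
  [-49, 6, 30, -14, -16, 33, -16, 27] -> [-56, -1, 23, -21, -23, 26, -23, 20] -> [26, 23, 20, -1, -21, -23, -23, -56] -> [-1, -21, -23, -23, -56] -> [-56, -23, -23, -21, -1] -> -1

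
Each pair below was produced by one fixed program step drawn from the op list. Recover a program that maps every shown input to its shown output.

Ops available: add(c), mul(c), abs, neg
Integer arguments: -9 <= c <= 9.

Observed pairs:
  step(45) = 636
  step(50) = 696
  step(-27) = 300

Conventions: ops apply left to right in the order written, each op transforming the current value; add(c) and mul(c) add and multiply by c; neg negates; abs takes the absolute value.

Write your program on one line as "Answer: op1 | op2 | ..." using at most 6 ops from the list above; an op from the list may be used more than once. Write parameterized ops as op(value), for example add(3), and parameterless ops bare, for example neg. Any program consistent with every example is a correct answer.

add(5) | abs | add(3) | mul(4) | mul(-3) | mul(-1)

Check, running the answer program on each example:
  45 -> 50 -> 50 -> 53 -> 212 -> -636 -> 636
  50 -> 55 -> 55 -> 58 -> 232 -> -696 -> 696
  -27 -> -22 -> 22 -> 25 -> 100 -> -300 -> 300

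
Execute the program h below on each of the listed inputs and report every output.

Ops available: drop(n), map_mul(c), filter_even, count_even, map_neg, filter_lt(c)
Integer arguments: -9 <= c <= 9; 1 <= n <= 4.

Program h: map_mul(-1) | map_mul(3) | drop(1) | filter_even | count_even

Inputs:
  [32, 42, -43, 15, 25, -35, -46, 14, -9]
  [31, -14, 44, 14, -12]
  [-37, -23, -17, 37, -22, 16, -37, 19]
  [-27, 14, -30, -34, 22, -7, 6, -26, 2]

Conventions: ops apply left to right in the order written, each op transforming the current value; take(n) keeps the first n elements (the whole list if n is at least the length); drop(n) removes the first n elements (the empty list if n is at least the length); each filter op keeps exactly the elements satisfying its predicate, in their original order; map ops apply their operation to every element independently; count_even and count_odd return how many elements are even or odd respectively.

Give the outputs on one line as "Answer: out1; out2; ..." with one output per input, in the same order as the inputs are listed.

3; 4; 2; 7

Execution, op by op:
  [32, 42, -43, 15, 25, -35, -46, 14, -9] -> [-32, -42, 43, -15, -25, 35, 46, -14, 9] -> [-96, -126, 129, -45, -75, 105, 138, -42, 27] -> [-126, 129, -45, -75, 105, 138, -42, 27] -> [-126, 138, -42] -> 3
  [31, -14, 44, 14, -12] -> [-31, 14, -44, -14, 12] -> [-93, 42, -132, -42, 36] -> [42, -132, -42, 36] -> [42, -132, -42, 36] -> 4
  [-37, -23, -17, 37, -22, 16, -37, 19] -> [37, 23, 17, -37, 22, -16, 37, -19] -> [111, 69, 51, -111, 66, -48, 111, -57] -> [69, 51, -111, 66, -48, 111, -57] -> [66, -48] -> 2
  [-27, 14, -30, -34, 22, -7, 6, -26, 2] -> [27, -14, 30, 34, -22, 7, -6, 26, -2] -> [81, -42, 90, 102, -66, 21, -18, 78, -6] -> [-42, 90, 102, -66, 21, -18, 78, -6] -> [-42, 90, 102, -66, -18, 78, -6] -> 7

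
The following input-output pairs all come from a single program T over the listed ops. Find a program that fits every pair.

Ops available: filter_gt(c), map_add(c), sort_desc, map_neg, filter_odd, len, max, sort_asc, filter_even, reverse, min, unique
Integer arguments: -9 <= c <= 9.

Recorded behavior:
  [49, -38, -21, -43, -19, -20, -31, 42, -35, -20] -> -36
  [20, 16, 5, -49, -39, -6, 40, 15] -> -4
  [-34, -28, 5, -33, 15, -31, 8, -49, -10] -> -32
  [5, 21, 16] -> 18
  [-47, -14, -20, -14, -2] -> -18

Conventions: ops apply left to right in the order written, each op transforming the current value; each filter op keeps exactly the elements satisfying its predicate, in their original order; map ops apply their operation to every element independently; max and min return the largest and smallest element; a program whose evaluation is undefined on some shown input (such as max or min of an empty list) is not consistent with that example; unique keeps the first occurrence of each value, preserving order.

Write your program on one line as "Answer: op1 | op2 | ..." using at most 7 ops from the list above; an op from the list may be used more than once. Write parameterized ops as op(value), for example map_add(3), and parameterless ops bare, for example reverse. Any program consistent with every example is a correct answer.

sort_desc | sort_asc | filter_even | map_add(2) | reverse | min

Check, running the answer program on each example:
  [49, -38, -21, -43, -19, -20, -31, 42, -35, -20] -> [49, 42, -19, -20, -20, -21, -31, -35, -38, -43] -> [-43, -38, -35, -31, -21, -20, -20, -19, 42, 49] -> [-38, -20, -20, 42] -> [-36, -18, -18, 44] -> [44, -18, -18, -36] -> -36
  [20, 16, 5, -49, -39, -6, 40, 15] -> [40, 20, 16, 15, 5, -6, -39, -49] -> [-49, -39, -6, 5, 15, 16, 20, 40] -> [-6, 16, 20, 40] -> [-4, 18, 22, 42] -> [42, 22, 18, -4] -> -4
  [-34, -28, 5, -33, 15, -31, 8, -49, -10] -> [15, 8, 5, -10, -28, -31, -33, -34, -49] -> [-49, -34, -33, -31, -28, -10, 5, 8, 15] -> [-34, -28, -10, 8] -> [-32, -26, -8, 10] -> [10, -8, -26, -32] -> -32
  [5, 21, 16] -> [21, 16, 5] -> [5, 16, 21] -> [16] -> [18] -> [18] -> 18
  [-47, -14, -20, -14, -2] -> [-2, -14, -14, -20, -47] -> [-47, -20, -14, -14, -2] -> [-20, -14, -14, -2] -> [-18, -12, -12, 0] -> [0, -12, -12, -18] -> -18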